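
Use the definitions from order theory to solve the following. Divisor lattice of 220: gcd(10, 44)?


Meet=gcd.
gcd(10,44)=2


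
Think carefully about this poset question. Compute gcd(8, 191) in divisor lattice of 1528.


In a divisor lattice, meet = gcd (greatest common divisor).
By Euclidean algorithm or factoring: gcd(8,191) = 1


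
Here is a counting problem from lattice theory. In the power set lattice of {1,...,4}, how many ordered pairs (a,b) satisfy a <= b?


The order relation is {(a,b) : a <= b}, reflexive so it includes (a,a).
Examples: ({},{}), ({},{1,2}), ({},{1,2,3}), ({},{1,2,3,4}), ({},{1,2,4}), ...
Total ordered pairs: 81


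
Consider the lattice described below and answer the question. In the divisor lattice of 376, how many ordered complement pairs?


Complement pair (a,b): a meet b = bottom, a join b = top.
Here: gcd(a,b)=1 and lcm(a,b)=376, i.e. a*b=376 with a,b coprime.
Pairs found: (1,376), (8,47), (47,8), (376,1)
Total ordered pairs: 4


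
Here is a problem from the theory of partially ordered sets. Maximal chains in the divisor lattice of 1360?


A maximal chain goes from the minimum element to a maximal element via cover relations.
Counting all min-to-max paths in the cover graph.
Total maximal chains: 30


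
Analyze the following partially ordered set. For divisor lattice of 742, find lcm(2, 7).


In a divisor lattice, join = lcm (least common multiple).
Compute lcm iteratively: start with first element, then lcm(current, next).
Elements: [2, 7]
lcm(2,7) = 14
Final lcm = 14


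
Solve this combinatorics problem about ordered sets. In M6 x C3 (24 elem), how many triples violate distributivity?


Distributive law: a ^ (b v c) = (a ^ b) v (a ^ c).
Check all 24^3 = 13824 ordered triples (a,b,c).
  e.g. a=(a1,0), b=(a2,0), c=(a3,0): lhs=(a1,0) != rhs=(0,0)
  e.g. a=(a1,0), b=(a2,0), c=(a3,1): lhs=(a1,0) != rhs=(0,0)
Total violating triples: 3240


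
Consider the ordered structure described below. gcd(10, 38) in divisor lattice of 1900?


Meet=gcd.
gcd(10,38)=2


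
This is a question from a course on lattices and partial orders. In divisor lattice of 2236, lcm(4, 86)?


Join=lcm.
gcd(4,86)=2
lcm=172


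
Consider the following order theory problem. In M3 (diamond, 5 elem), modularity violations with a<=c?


Modular law: if a <= c then a v (b ^ c) = (a v b) ^ c.
Check all triples (a,b,c) with a <= c among 5 elements.
This lattice is modular (diamonds M_m and their chain-products are modular).
Total violating triples: 0


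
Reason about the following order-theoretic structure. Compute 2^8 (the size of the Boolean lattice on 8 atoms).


Power set = 2^n.
2^8 = 256


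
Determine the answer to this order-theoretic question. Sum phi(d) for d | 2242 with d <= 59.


Divisors of 2242 up to 59: [1, 2, 19, 38, 59]
phi values: [1, 1, 18, 18, 58]
Sum = 96


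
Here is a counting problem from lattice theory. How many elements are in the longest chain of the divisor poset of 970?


A chain is a totally ordered subset; we count the number of elements in a maximum chain.
Compute, for each element x, the size of the longest chain ending at x:
  1: 1
  2: 2
  5: 2
  97: 2
  10: 3
  194: 3
  ...
A maximum chain: 1 < 2 < 10 < 970
Number of elements in the longest chain: 4


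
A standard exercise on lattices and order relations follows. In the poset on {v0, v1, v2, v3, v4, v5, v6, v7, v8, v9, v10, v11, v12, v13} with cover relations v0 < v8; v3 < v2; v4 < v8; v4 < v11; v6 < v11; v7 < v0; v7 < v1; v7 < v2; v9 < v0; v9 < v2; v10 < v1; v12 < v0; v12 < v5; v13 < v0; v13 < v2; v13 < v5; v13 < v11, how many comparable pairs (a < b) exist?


A comparable pair {a,b} has a < b or b < a in the order.
Count unordered pairs where one element is strictly below the other.
Examples: {v0,v7}, {v0,v8}, {v0,v9}, {v0,v12}, ...
Total comparable pairs: 21


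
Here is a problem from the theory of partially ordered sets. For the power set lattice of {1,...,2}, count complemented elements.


An element a is complemented if some b has a meet b = bottom, a join b = top.
every subset A has complement S\A, so all elements are complemented.
Complemented elements: {}, {1}, {2}, {1,2}
Count: 4


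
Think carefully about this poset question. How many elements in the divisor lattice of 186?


Divisors of 186: [1, 2, 3, 6, 31, 62, 93, 186]
Count: 8


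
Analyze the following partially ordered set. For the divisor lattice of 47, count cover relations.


A cover relation a -< b holds when a < b with no c strictly between.
Cover relations:
  1 -< 47
Total: 1


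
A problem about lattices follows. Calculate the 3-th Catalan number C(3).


C(n) = C(2n, n) / (n+1).
C(6, 3) = 20
C(3) = 20 / 4 = 5


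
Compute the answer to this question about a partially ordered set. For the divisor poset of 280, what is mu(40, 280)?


In a divisor lattice, mu(a,b) = mu(b/a) where mu is the classical Mobius function.
b/a = 280/40 = 7
Prime factorization of 7: primes [7]
7 is squarefree with 1 prime factor(s), so mu(7) = (-1)^1 = -1


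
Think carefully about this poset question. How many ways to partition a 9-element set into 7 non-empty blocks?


S(n,k) = k*S(n-1,k) + S(n-1,k-1).
S(8,7) = 28, S(8,6) = 266
S(9,7) = 7*28 + 266 = 196 + 266
S(9,7) = 462


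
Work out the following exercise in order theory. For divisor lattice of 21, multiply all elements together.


Divisors of 21: [1, 3, 7, 21]
Product = n^(d(n)/2) = 21^(4/2)
Product = 441


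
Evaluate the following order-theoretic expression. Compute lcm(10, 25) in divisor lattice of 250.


In a divisor lattice, join = lcm (least common multiple).
gcd(10,25) = 5
lcm(10,25) = 10*25/gcd = 250/5 = 50


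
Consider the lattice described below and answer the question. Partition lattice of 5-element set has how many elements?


B(n) = number of set partitions of an n-element set.
B(n) satisfies the recurrence: B(n+1) = sum_k C(n,k)*B(k).
B(5) = 52


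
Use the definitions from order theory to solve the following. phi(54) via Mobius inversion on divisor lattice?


phi(n) = n * prod_{p|n} (1 - 1/p).
Prime divisors of 54: [2, 3]
phi(54) = 54 * (1 - 1/2) * (1 - 1/3)
phi(54) = 18


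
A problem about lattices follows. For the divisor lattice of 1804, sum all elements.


sigma(n) = sum of divisors.
Divisors of 1804: [1, 2, 4, 11, 22, 41, 44, 82, 164, 451, 902, 1804]
Sum = 3528


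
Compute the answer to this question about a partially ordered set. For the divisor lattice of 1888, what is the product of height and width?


Height = length of longest chain minus 1; width = size of largest antichain.
A maximum chain: 1 | 59 | 118 | 236 | 472 | 944 | 1888  (height 6).
A maximum antichain: {2, 59}  (width 2).
Product = 6 * 2 = 12


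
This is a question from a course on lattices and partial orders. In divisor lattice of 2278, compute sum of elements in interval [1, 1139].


Interval [1,1139] in divisors of 2278: [1, 17, 67, 1139]
Sum = 1224


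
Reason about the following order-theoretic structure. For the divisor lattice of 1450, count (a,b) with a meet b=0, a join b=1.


Complement pair (a,b): a meet b = bottom, a join b = top.
Here: gcd(a,b)=1 and lcm(a,b)=1450, i.e. a*b=1450 with a,b coprime.
Pairs found: (1,1450), (2,725), (25,58), (29,50), ... (4 more)
Total ordered pairs: 8


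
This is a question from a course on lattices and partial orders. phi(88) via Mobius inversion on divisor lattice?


phi(n) = n * prod_{p|n} (1 - 1/p).
Prime divisors of 88: [2, 11]
phi(88) = 88 * (1 - 1/2) * (1 - 1/11)
phi(88) = 40


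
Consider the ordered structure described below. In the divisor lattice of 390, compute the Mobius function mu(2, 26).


In a divisor lattice, mu(a,b) = mu(b/a) where mu is the classical Mobius function.
b/a = 26/2 = 13
Prime factorization of 13: primes [13]
13 is squarefree with 1 prime factor(s), so mu(13) = (-1)^1 = -1


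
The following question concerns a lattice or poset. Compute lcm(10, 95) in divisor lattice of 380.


In a divisor lattice, join = lcm (least common multiple).
gcd(10,95) = 5
lcm(10,95) = 10*95/gcd = 950/5 = 190


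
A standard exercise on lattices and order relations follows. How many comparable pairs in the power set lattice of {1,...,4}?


A comparable pair {a,b} has a < b or b < a in the order.
Count unordered pairs where one element is strictly below the other.
Examples: {{},{1}}, {{},{2}}, {{},{3}}, {{},{4}}, ...
Total comparable pairs: 65


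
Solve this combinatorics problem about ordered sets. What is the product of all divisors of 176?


Divisors of 176: [1, 2, 4, 8, 11, 16, 22, 44, 88, 176]
Product = n^(d(n)/2) = 176^(10/2)
Product = 168874213376


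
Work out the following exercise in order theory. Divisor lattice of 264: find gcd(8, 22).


In a divisor lattice, meet = gcd (greatest common divisor).
By Euclidean algorithm or factoring: gcd(8,22) = 2


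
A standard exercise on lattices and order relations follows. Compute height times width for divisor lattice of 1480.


Height = length of longest chain minus 1; width = size of largest antichain.
A maximum chain: 1 | 37 | 185 | 370 | 740 | 1480  (height 5).
A maximum antichain: {4, 10, 74, 185}  (width 4).
Product = 5 * 4 = 20


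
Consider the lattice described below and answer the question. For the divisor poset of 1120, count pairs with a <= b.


The order relation is {(a,b) : a <= b}, reflexive so it includes (a,a).
Examples: (1,1), (1,10), (1,112), (1,1120), (1,14), ...
Total ordered pairs: 189


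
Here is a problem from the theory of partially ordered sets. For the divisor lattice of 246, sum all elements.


sigma(n) = sum of divisors.
Divisors of 246: [1, 2, 3, 6, 41, 82, 123, 246]
Sum = 504


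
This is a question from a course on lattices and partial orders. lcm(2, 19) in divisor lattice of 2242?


Join=lcm.
gcd(2,19)=1
lcm=38


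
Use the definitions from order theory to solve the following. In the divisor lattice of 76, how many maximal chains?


A maximal chain goes from the minimum element to a maximal element via cover relations.
Counting all min-to-max paths in the cover graph.
Total maximal chains: 3


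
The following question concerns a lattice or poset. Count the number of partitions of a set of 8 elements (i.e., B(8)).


B(n) = number of set partitions of an n-element set.
B(n) satisfies the recurrence: B(n+1) = sum_k C(n,k)*B(k).
B(8) = 4140


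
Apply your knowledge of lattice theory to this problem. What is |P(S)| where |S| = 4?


Power set = 2^n.
2^4 = 16


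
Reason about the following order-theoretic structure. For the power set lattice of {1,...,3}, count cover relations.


A cover relation a -< b holds when a < b with no c strictly between.
Cover relations:
  {} -< {1}
  {} -< {2}
  {} -< {3}
  {1} -< {1,2}
  {1} -< {1,3}
  {2} -< {1,2}
  {2} -< {2,3}
  {3} -< {1,3}
  ...4 more
Total: 12


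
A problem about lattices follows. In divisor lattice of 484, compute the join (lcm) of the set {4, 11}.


In a divisor lattice, join = lcm (least common multiple).
Compute lcm iteratively: start with first element, then lcm(current, next).
Elements: [4, 11]
lcm(4,11) = 44
Final lcm = 44


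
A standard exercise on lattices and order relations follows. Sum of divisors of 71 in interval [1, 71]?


Interval [1,71] in divisors of 71: [1, 71]
Sum = 72


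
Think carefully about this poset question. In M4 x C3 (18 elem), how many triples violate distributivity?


Distributive law: a ^ (b v c) = (a ^ b) v (a ^ c).
Check all 18^3 = 5832 ordered triples (a,b,c).
  e.g. a=(a1,0), b=(a2,0), c=(a3,0): lhs=(a1,0) != rhs=(0,0)
  e.g. a=(a1,0), b=(a2,0), c=(a3,1): lhs=(a1,0) != rhs=(0,0)
Total violating triples: 648


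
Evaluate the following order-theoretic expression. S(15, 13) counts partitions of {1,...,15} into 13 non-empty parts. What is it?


S(n,k) = k*S(n-1,k) + S(n-1,k-1).
S(14,13) = 91, S(14,12) = 3367
S(15,13) = 13*91 + 3367 = 1183 + 3367
S(15,13) = 4550


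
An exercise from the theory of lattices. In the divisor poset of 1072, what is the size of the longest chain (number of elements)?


A chain is a totally ordered subset; we count the number of elements in a maximum chain.
Compute, for each element x, the size of the longest chain ending at x:
  1: 1
  2: 2
  67: 2
  4: 3
  8: 4
  134: 3
  ...
A maximum chain: 1 < 2 < 4 < 8 < 16 < 1072
Number of elements in the longest chain: 6


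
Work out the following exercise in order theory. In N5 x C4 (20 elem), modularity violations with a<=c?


Modular law: if a <= c then a v (b ^ c) = (a v b) ^ c.
Check all triples (a,b,c) with a <= c among 20 elements.
  e.g. a=(a,0), b=(c,0), c=(b,0): lhs=(a,0) != rhs=(b,0)
  e.g. a=(a,0), b=(c,1), c=(b,0): lhs=(a,0) != rhs=(b,0)
Total violating triples: 40


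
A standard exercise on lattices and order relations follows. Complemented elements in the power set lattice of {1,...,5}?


An element a is complemented if some b has a meet b = bottom, a join b = top.
every subset A has complement S\A, so all elements are complemented.
Complemented elements: {}, {1}, {2}, {3}, {4}, {5}, ... (26 more)
Count: 32


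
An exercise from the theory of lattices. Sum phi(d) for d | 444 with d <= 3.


Divisors of 444 up to 3: [1, 2, 3]
phi values: [1, 1, 2]
Sum = 4


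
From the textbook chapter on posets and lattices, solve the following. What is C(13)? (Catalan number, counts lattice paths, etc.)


C(n) = C(2n, n) / (n+1).
C(26, 13) = 10400600
C(13) = 10400600 / 14 = 742900


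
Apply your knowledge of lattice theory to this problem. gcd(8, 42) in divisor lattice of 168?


Meet=gcd.
gcd(8,42)=2


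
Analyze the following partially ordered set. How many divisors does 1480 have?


Divisors of 1480: [1, 2, 4, 5, 8, 10, 20, 37, 40, 74, 148, 185, 296, 370, 740, 1480]
Count: 16


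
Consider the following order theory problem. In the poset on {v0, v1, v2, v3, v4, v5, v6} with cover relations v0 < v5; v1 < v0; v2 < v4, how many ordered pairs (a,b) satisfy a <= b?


The order relation is {(a,b) : a <= b}, reflexive so it includes (a,a).
Examples: (v0,v0), (v0,v5), (v1,v0), (v1,v1), (v1,v5), ...
Total ordered pairs: 11


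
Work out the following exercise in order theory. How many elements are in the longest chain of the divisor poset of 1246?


A chain is a totally ordered subset; we count the number of elements in a maximum chain.
Compute, for each element x, the size of the longest chain ending at x:
  1: 1
  2: 2
  7: 2
  89: 2
  14: 3
  178: 3
  ...
A maximum chain: 1 < 2 < 14 < 1246
Number of elements in the longest chain: 4


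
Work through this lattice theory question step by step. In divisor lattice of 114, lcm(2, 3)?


Join=lcm.
gcd(2,3)=1
lcm=6


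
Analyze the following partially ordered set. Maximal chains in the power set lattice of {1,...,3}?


A maximal chain goes from the minimum element to a maximal element via cover relations.
Counting all min-to-max paths in the cover graph.
Total maximal chains: 6


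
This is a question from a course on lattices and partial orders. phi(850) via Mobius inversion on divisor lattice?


phi(n) = n * prod_{p|n} (1 - 1/p).
Prime divisors of 850: [2, 5, 17]
phi(850) = 850 * (1 - 1/2) * (1 - 1/5) * (1 - 1/17)
phi(850) = 320


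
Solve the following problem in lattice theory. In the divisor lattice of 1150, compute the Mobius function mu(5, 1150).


In a divisor lattice, mu(a,b) = mu(b/a) where mu is the classical Mobius function.
b/a = 1150/5 = 230
Prime factorization of 230: primes [2, 5, 23]
230 is squarefree with 3 prime factor(s), so mu(230) = (-1)^3 = -1


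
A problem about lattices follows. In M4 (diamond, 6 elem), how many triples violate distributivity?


Distributive law: a ^ (b v c) = (a ^ b) v (a ^ c).
Check all 6^3 = 216 ordered triples (a,b,c).
  e.g. a=a1, b=a2, c=a3: lhs=a1 != rhs=0
  e.g. a=a1, b=a2, c=a4: lhs=a1 != rhs=0
Total violating triples: 24


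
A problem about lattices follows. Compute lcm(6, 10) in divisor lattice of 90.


In a divisor lattice, join = lcm (least common multiple).
gcd(6,10) = 2
lcm(6,10) = 6*10/gcd = 60/2 = 30


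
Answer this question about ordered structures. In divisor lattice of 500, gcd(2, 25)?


Meet=gcd.
gcd(2,25)=1


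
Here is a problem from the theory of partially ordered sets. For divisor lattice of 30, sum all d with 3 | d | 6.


Interval [3,6] in divisors of 30: [3, 6]
Sum = 9


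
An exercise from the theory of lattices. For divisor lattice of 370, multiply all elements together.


Divisors of 370: [1, 2, 5, 10, 37, 74, 185, 370]
Product = n^(d(n)/2) = 370^(8/2)
Product = 18741610000


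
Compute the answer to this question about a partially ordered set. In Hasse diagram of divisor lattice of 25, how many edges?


A cover relation a -< b holds when a < b with no c strictly between.
Cover relations:
  1 -< 5
  5 -< 25
Total: 2


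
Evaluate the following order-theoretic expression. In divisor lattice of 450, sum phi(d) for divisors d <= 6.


Divisors of 450 up to 6: [1, 2, 3, 5, 6]
phi values: [1, 1, 2, 4, 2]
Sum = 10


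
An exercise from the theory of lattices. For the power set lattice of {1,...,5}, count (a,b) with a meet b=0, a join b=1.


Complement pair (a,b): a meet b = bottom, a join b = top.
Here: A intersect B = {} and A union B = {1,...,5}.
Pairs found: ({},{1,2,3,4,5}), ({1},{2,3,4,5}), ({2},{1,3,4,5}), ({3},{1,2,4,5}), ... (28 more)
Total ordered pairs: 32


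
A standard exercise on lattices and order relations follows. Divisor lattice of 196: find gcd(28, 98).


In a divisor lattice, meet = gcd (greatest common divisor).
By Euclidean algorithm or factoring: gcd(28,98) = 14


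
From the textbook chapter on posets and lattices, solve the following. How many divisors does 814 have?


Divisors of 814: [1, 2, 11, 22, 37, 74, 407, 814]
Count: 8


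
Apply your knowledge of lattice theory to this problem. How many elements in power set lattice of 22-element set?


Power set = 2^n.
2^22 = 4194304


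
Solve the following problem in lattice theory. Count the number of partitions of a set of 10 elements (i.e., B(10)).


B(n) = number of set partitions of an n-element set.
B(n) satisfies the recurrence: B(n+1) = sum_k C(n,k)*B(k).
B(10) = 115975


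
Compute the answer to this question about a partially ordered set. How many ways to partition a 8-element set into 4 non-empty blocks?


S(n,k) = k*S(n-1,k) + S(n-1,k-1).
S(7,4) = 350, S(7,3) = 301
S(8,4) = 4*350 + 301 = 1400 + 301
S(8,4) = 1701


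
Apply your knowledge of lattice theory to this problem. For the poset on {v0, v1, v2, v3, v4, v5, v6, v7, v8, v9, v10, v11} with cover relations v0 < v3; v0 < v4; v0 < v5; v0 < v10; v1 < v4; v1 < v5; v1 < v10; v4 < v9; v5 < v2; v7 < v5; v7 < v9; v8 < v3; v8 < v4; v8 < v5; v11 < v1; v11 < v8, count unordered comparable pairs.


A comparable pair {a,b} has a < b or b < a in the order.
Count unordered pairs where one element is strictly below the other.
Examples: {v0,v2}, {v0,v3}, {v0,v4}, {v0,v5}, ...
Total comparable pairs: 29


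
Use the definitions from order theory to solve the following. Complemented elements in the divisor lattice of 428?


An element a is complemented if some b has a meet b = bottom, a join b = top.
a is complemented iff gcd(a, n/a)=1, i.e. a is a unitary divisor of 428.
Complemented elements: 1, 4, 107, 428
Count: 4


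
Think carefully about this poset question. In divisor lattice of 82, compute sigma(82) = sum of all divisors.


sigma(n) = sum of divisors.
Divisors of 82: [1, 2, 41, 82]
Sum = 126


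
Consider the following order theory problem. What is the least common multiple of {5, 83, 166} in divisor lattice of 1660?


In a divisor lattice, join = lcm (least common multiple).
Compute lcm iteratively: start with first element, then lcm(current, next).
Elements: [5, 83, 166]
lcm(5,83) = 415
lcm(415,166) = 830
Final lcm = 830


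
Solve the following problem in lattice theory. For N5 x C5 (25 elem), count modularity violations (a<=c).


Modular law: if a <= c then a v (b ^ c) = (a v b) ^ c.
Check all triples (a,b,c) with a <= c among 25 elements.
  e.g. a=(a,0), b=(c,0), c=(b,0): lhs=(a,0) != rhs=(b,0)
  e.g. a=(a,0), b=(c,1), c=(b,0): lhs=(a,0) != rhs=(b,0)
Total violating triples: 75


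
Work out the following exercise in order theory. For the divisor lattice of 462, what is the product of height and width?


Height = length of longest chain minus 1; width = size of largest antichain.
A maximum chain: 1 | 11 | 77 | 231 | 462  (height 4).
A maximum antichain: {6, 14, 21, 22, 33, 77}  (width 6).
Product = 4 * 6 = 24


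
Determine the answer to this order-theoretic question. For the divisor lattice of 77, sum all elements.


sigma(n) = sum of divisors.
Divisors of 77: [1, 7, 11, 77]
Sum = 96


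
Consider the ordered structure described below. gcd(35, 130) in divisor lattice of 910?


Meet=gcd.
gcd(35,130)=5


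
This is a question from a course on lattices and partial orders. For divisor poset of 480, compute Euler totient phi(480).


phi(n) = n * prod_{p|n} (1 - 1/p).
Prime divisors of 480: [2, 3, 5]
phi(480) = 480 * (1 - 1/2) * (1 - 1/3) * (1 - 1/5)
phi(480) = 128


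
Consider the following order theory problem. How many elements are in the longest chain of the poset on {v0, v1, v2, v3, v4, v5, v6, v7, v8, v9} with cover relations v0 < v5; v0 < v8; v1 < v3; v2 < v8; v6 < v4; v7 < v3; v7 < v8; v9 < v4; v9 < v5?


A chain is a totally ordered subset; we count the number of elements in a maximum chain.
Compute, for each element x, the size of the longest chain ending at x:
  v0: 1
  v1: 1
  v2: 1
  v6: 1
  v7: 1
  v9: 1
  ...
A maximum chain: v1 < v3
Number of elements in the longest chain: 2


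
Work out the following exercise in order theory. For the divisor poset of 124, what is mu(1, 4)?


In a divisor lattice, mu(a,b) = mu(b/a) where mu is the classical Mobius function.
b/a = 4/1 = 4
Prime factorization of 4: primes [2]
4 is not squarefree, so mu(4) = 0


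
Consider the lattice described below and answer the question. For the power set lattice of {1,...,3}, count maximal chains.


A maximal chain goes from the minimum element to a maximal element via cover relations.
Counting all min-to-max paths in the cover graph.
Total maximal chains: 6


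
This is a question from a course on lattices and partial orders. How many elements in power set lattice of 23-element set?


Power set = 2^n.
2^23 = 8388608


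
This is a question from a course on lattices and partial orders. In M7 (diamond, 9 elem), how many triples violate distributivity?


Distributive law: a ^ (b v c) = (a ^ b) v (a ^ c).
Check all 9^3 = 729 ordered triples (a,b,c).
  e.g. a=a1, b=a2, c=a3: lhs=a1 != rhs=0
  e.g. a=a1, b=a2, c=a4: lhs=a1 != rhs=0
Total violating triples: 210


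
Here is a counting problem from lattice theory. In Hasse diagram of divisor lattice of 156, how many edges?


A cover relation a -< b holds when a < b with no c strictly between.
Cover relations:
  1 -< 2
  1 -< 3
  1 -< 13
  2 -< 4
  2 -< 6
  2 -< 26
  3 -< 6
  3 -< 39
  ...12 more
Total: 20


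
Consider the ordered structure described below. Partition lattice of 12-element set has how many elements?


B(n) = number of set partitions of an n-element set.
B(n) satisfies the recurrence: B(n+1) = sum_k C(n,k)*B(k).
B(12) = 4213597


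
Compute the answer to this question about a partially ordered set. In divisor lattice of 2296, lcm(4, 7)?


Join=lcm.
gcd(4,7)=1
lcm=28


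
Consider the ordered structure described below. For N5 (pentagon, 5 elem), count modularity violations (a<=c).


Modular law: if a <= c then a v (b ^ c) = (a v b) ^ c.
Check all triples (a,b,c) with a <= c among 5 elements.
  e.g. a=a, b=c, c=b: lhs=a != rhs=b
Total violating triples: 1


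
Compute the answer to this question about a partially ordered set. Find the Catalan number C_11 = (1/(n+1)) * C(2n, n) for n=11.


C(n) = C(2n, n) / (n+1).
C(22, 11) = 705432
C(11) = 705432 / 12 = 58786


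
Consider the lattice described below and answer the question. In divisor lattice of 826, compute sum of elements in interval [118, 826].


Interval [118,826] in divisors of 826: [118, 826]
Sum = 944


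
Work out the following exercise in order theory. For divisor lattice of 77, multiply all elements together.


Divisors of 77: [1, 7, 11, 77]
Product = n^(d(n)/2) = 77^(4/2)
Product = 5929


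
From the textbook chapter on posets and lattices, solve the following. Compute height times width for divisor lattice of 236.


Height = length of longest chain minus 1; width = size of largest antichain.
A maximum chain: 1 | 59 | 118 | 236  (height 3).
A maximum antichain: {2, 59}  (width 2).
Product = 3 * 2 = 6


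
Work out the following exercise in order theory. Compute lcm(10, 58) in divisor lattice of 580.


In a divisor lattice, join = lcm (least common multiple).
gcd(10,58) = 2
lcm(10,58) = 10*58/gcd = 580/2 = 290


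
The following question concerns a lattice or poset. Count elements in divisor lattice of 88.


Divisors of 88: [1, 2, 4, 8, 11, 22, 44, 88]
Count: 8


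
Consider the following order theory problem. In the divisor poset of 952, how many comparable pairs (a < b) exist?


A comparable pair {a,b} has a < b or b < a in the order.
Count unordered pairs where one element is strictly below the other.
Examples: {1,2}, {1,4}, {1,7}, {1,8}, ...
Total comparable pairs: 74


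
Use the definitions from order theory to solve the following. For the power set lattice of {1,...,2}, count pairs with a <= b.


The order relation is {(a,b) : a <= b}, reflexive so it includes (a,a).
Examples: ({},{}), ({},{1,2}), ({},{1}), ({},{2}), ({1,2},{1,2}), ...
Total ordered pairs: 9


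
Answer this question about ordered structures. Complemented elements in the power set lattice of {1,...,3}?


An element a is complemented if some b has a meet b = bottom, a join b = top.
every subset A has complement S\A, so all elements are complemented.
Complemented elements: {}, {1}, {2}, {3}, {1,2}, {1,3}, ... (2 more)
Count: 8


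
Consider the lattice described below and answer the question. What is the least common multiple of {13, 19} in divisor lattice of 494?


In a divisor lattice, join = lcm (least common multiple).
Compute lcm iteratively: start with first element, then lcm(current, next).
Elements: [13, 19]
lcm(13,19) = 247
Final lcm = 247


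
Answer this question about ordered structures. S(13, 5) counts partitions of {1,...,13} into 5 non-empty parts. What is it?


S(n,k) = k*S(n-1,k) + S(n-1,k-1).
S(12,5) = 1379400, S(12,4) = 611501
S(13,5) = 5*1379400 + 611501 = 6897000 + 611501
S(13,5) = 7508501


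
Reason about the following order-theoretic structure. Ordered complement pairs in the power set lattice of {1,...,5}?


Complement pair (a,b): a meet b = bottom, a join b = top.
Here: A intersect B = {} and A union B = {1,...,5}.
Pairs found: ({},{1,2,3,4,5}), ({1},{2,3,4,5}), ({2},{1,3,4,5}), ({3},{1,2,4,5}), ... (28 more)
Total ordered pairs: 32


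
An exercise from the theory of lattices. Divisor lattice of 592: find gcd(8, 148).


In a divisor lattice, meet = gcd (greatest common divisor).
By Euclidean algorithm or factoring: gcd(8,148) = 4


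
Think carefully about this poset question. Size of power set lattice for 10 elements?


Power set = 2^n.
2^10 = 1024


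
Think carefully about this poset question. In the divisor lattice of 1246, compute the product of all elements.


Divisors of 1246: [1, 2, 7, 14, 89, 178, 623, 1246]
Product = n^(d(n)/2) = 1246^(8/2)
Product = 2410305930256


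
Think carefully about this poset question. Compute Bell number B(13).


B(n) = number of set partitions of an n-element set.
B(n) satisfies the recurrence: B(n+1) = sum_k C(n,k)*B(k).
B(13) = 27644437


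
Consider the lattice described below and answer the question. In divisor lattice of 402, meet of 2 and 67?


In a divisor lattice, meet = gcd (greatest common divisor).
By Euclidean algorithm or factoring: gcd(2,67) = 1


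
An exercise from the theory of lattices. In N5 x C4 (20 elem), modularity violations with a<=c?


Modular law: if a <= c then a v (b ^ c) = (a v b) ^ c.
Check all triples (a,b,c) with a <= c among 20 elements.
  e.g. a=(a,0), b=(c,0), c=(b,0): lhs=(a,0) != rhs=(b,0)
  e.g. a=(a,0), b=(c,1), c=(b,0): lhs=(a,0) != rhs=(b,0)
Total violating triples: 40


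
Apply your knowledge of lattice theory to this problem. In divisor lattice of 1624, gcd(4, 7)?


Meet=gcd.
gcd(4,7)=1


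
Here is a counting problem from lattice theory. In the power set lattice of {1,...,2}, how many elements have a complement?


An element a is complemented if some b has a meet b = bottom, a join b = top.
every subset A has complement S\A, so all elements are complemented.
Complemented elements: {}, {1}, {2}, {1,2}
Count: 4


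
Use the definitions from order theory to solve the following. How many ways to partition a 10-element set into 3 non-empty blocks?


S(n,k) = k*S(n-1,k) + S(n-1,k-1).
S(9,3) = 3025, S(9,2) = 255
S(10,3) = 3*3025 + 255 = 9075 + 255
S(10,3) = 9330


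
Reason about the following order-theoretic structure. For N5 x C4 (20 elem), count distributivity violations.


Distributive law: a ^ (b v c) = (a ^ b) v (a ^ c).
Check all 20^3 = 8000 ordered triples (a,b,c).
  e.g. a=(b,0), b=(a,0), c=(c,0): lhs=(b,0) != rhs=(a,0)
  e.g. a=(b,0), b=(a,0), c=(c,1): lhs=(b,0) != rhs=(a,0)
Total violating triples: 128


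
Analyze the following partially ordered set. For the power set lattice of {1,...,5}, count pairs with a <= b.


The order relation is {(a,b) : a <= b}, reflexive so it includes (a,a).
Examples: ({},{}), ({},{1,2}), ({},{1,2,3}), ({},{1,2,3,4}), ({},{1,2,3,4,5}), ...
Total ordered pairs: 243


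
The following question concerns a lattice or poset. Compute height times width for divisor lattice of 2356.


Height = length of longest chain minus 1; width = size of largest antichain.
A maximum chain: 1 | 31 | 589 | 1178 | 2356  (height 4).
A maximum antichain: {4, 38, 62, 589}  (width 4).
Product = 4 * 4 = 16


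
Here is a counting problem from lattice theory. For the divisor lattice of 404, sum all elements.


sigma(n) = sum of divisors.
Divisors of 404: [1, 2, 4, 101, 202, 404]
Sum = 714


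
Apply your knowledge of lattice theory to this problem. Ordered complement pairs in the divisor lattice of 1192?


Complement pair (a,b): a meet b = bottom, a join b = top.
Here: gcd(a,b)=1 and lcm(a,b)=1192, i.e. a*b=1192 with a,b coprime.
Pairs found: (1,1192), (8,149), (149,8), (1192,1)
Total ordered pairs: 4


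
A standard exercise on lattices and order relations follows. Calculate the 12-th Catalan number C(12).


C(n) = C(2n, n) / (n+1).
C(24, 12) = 2704156
C(12) = 2704156 / 13 = 208012


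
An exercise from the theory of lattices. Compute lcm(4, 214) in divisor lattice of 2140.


In a divisor lattice, join = lcm (least common multiple).
gcd(4,214) = 2
lcm(4,214) = 4*214/gcd = 856/2 = 428


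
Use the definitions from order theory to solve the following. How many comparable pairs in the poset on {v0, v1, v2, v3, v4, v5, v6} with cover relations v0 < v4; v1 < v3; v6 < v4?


A comparable pair {a,b} has a < b or b < a in the order.
Count unordered pairs where one element is strictly below the other.
Examples: {v0,v4}, {v1,v3}, {v4,v6}
Total comparable pairs: 3


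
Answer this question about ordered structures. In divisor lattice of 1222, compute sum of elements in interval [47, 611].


Interval [47,611] in divisors of 1222: [47, 611]
Sum = 658


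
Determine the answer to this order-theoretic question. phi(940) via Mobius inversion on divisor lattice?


phi(n) = n * prod_{p|n} (1 - 1/p).
Prime divisors of 940: [2, 5, 47]
phi(940) = 940 * (1 - 1/2) * (1 - 1/5) * (1 - 1/47)
phi(940) = 368


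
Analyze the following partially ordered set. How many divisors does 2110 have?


Divisors of 2110: [1, 2, 5, 10, 211, 422, 1055, 2110]
Count: 8


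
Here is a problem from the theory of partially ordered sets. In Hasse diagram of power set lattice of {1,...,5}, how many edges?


A cover relation a -< b holds when a < b with no c strictly between.
Cover relations:
  {} -< {1}
  {} -< {2}
  {} -< {3}
  {} -< {4}
  {} -< {5}
  {1} -< {1,2}
  {1} -< {1,3}
  {1} -< {1,4}
  ...72 more
Total: 80


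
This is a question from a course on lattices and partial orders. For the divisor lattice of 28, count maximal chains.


A maximal chain goes from the minimum element to a maximal element via cover relations.
Counting all min-to-max paths in the cover graph.
Total maximal chains: 3


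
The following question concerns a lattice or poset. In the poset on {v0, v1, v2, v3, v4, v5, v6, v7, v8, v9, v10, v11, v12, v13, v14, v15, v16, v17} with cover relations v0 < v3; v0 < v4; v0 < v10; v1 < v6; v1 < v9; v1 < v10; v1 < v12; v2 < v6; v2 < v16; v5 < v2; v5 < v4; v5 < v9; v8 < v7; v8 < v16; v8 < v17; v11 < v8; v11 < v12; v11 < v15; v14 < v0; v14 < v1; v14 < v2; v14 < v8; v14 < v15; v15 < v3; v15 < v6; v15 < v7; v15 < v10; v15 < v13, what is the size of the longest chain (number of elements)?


A chain is a totally ordered subset; we count the number of elements in a maximum chain.
Compute, for each element x, the size of the longest chain ending at x:
  v5: 1
  v11: 1
  v14: 1
  v0: 2
  v1: 2
  v2: 2
  ...
A maximum chain: v14 < v0 < v3
Number of elements in the longest chain: 3


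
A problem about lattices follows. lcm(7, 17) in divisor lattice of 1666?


Join=lcm.
gcd(7,17)=1
lcm=119


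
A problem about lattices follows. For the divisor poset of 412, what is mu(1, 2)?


In a divisor lattice, mu(a,b) = mu(b/a) where mu is the classical Mobius function.
b/a = 2/1 = 2
Prime factorization of 2: primes [2]
2 is squarefree with 1 prime factor(s), so mu(2) = (-1)^1 = -1


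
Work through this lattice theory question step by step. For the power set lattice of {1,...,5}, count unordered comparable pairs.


A comparable pair {a,b} has a < b or b < a in the order.
Count unordered pairs where one element is strictly below the other.
Examples: {{},{1}}, {{},{2}}, {{},{3}}, {{},{4}}, ...
Total comparable pairs: 211


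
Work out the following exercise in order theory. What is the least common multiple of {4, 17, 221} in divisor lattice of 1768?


In a divisor lattice, join = lcm (least common multiple).
Compute lcm iteratively: start with first element, then lcm(current, next).
Elements: [4, 17, 221]
lcm(4,17) = 68
lcm(68,221) = 884
Final lcm = 884


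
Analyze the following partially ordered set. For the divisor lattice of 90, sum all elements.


sigma(n) = sum of divisors.
Divisors of 90: [1, 2, 3, 5, 6, 9, 10, 15, 18, 30, 45, 90]
Sum = 234


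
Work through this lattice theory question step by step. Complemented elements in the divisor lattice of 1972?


An element a is complemented if some b has a meet b = bottom, a join b = top.
a is complemented iff gcd(a, n/a)=1, i.e. a is a unitary divisor of 1972.
Complemented elements: 1, 4, 17, 29, 68, 116, ... (2 more)
Count: 8


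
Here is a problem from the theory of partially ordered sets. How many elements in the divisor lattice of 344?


Divisors of 344: [1, 2, 4, 8, 43, 86, 172, 344]
Count: 8


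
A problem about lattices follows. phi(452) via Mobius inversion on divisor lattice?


phi(n) = n * prod_{p|n} (1 - 1/p).
Prime divisors of 452: [2, 113]
phi(452) = 452 * (1 - 1/2) * (1 - 1/113)
phi(452) = 224


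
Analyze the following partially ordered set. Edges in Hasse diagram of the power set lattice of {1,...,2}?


A cover relation a -< b holds when a < b with no c strictly between.
Cover relations:
  {} -< {1}
  {} -< {2}
  {1} -< {1,2}
  {2} -< {1,2}
Total: 4


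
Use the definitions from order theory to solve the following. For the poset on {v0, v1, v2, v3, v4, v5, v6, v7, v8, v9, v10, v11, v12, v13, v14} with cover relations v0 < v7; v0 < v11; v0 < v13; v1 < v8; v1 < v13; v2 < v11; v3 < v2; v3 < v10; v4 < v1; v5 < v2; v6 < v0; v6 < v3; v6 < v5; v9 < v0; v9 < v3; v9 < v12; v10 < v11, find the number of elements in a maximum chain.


A chain is a totally ordered subset; we count the number of elements in a maximum chain.
Compute, for each element x, the size of the longest chain ending at x:
  v4: 1
  v6: 1
  v9: 1
  v14: 1
  v1: 2
  v5: 2
  ...
A maximum chain: v6 < v3 < v2 < v11
Number of elements in the longest chain: 4


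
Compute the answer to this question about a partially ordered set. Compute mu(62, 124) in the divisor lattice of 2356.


In a divisor lattice, mu(a,b) = mu(b/a) where mu is the classical Mobius function.
b/a = 124/62 = 2
Prime factorization of 2: primes [2]
2 is squarefree with 1 prime factor(s), so mu(2) = (-1)^1 = -1


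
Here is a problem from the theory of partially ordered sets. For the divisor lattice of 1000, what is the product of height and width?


Height = length of longest chain minus 1; width = size of largest antichain.
A maximum chain: 1 | 5 | 25 | 125 | 250 | 500 | 1000  (height 6).
A maximum antichain: {8, 20, 50, 125}  (width 4).
Product = 6 * 4 = 24


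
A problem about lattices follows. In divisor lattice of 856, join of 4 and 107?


In a divisor lattice, join = lcm (least common multiple).
gcd(4,107) = 1
lcm(4,107) = 4*107/gcd = 428/1 = 428


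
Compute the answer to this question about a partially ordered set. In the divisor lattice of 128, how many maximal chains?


A maximal chain goes from the minimum element to a maximal element via cover relations.
Counting all min-to-max paths in the cover graph.
Total maximal chains: 1


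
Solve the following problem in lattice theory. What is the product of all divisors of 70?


Divisors of 70: [1, 2, 5, 7, 10, 14, 35, 70]
Product = n^(d(n)/2) = 70^(8/2)
Product = 24010000


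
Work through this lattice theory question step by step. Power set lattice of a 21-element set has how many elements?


Power set = 2^n.
2^21 = 2097152


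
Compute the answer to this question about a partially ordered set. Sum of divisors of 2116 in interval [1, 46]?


Interval [1,46] in divisors of 2116: [1, 2, 23, 46]
Sum = 72


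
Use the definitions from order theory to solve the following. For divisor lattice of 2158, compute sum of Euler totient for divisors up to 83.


Divisors of 2158 up to 83: [1, 2, 13, 26, 83]
phi values: [1, 1, 12, 12, 82]
Sum = 108


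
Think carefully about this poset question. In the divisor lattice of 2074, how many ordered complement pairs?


Complement pair (a,b): a meet b = bottom, a join b = top.
Here: gcd(a,b)=1 and lcm(a,b)=2074, i.e. a*b=2074 with a,b coprime.
Pairs found: (1,2074), (2,1037), (17,122), (34,61), ... (4 more)
Total ordered pairs: 8


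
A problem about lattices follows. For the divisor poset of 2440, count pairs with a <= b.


The order relation is {(a,b) : a <= b}, reflexive so it includes (a,a).
Examples: (1,1), (1,10), (1,122), (1,1220), (1,2), ...
Total ordered pairs: 90


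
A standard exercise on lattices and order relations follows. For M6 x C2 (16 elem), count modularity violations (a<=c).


Modular law: if a <= c then a v (b ^ c) = (a v b) ^ c.
Check all triples (a,b,c) with a <= c among 16 elements.
This lattice is modular (diamonds M_m and their chain-products are modular).
Total violating triples: 0


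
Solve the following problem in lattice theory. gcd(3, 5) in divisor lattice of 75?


Meet=gcd.
gcd(3,5)=1


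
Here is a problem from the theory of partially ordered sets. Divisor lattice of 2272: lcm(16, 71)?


Join=lcm.
gcd(16,71)=1
lcm=1136


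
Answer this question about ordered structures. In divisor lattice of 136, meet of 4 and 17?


In a divisor lattice, meet = gcd (greatest common divisor).
By Euclidean algorithm or factoring: gcd(4,17) = 1
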